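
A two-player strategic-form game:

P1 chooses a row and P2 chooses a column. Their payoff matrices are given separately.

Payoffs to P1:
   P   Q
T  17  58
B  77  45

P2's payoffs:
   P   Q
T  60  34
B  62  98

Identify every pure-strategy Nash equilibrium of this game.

none

(T, P): P1 can switch to B (17 → 77). Not NE.
(T, Q): P2 can switch to P (34 → 60). Not NE.
(B, P): P2 can switch to Q (62 → 98). Not NE.
(B, Q): P1 can switch to T (45 → 58). Not NE.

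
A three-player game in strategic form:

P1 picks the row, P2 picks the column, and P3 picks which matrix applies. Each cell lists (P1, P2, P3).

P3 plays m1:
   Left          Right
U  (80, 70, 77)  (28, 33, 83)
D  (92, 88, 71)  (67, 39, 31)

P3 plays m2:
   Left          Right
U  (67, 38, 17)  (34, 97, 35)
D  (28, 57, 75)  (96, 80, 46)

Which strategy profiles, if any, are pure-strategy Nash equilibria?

(D, Right, m2)

For each player, find the best response to each opponent profile; mutual best responses are the pure NE.
P1 against (Left, m1): payoffs 80, 92 → best response D.
P1 against (Left, m2): payoffs 67, 28 → best response U.
P1 against (Right, m1): payoffs 28, 67 → best response D.
P1 against (Right, m2): payoffs 34, 96 → best response D.
P2 against (U, m1): payoffs 70, 33 → best response Left.
P2 against (U, m2): payoffs 38, 97 → best response Right.
P2 against (D, m1): payoffs 88, 39 → best response Left.
P2 against (D, m2): payoffs 57, 80 → best response Right.
P3 against (U, Left): payoffs 77, 17 → best response m1.
P3 against (U, Right): payoffs 83, 35 → best response m1.
P3 against (D, Left): payoffs 71, 75 → best response m2.
P3 against (D, Right): payoffs 31, 46 → best response m2.
Mutual best responses: (D, Right, m2).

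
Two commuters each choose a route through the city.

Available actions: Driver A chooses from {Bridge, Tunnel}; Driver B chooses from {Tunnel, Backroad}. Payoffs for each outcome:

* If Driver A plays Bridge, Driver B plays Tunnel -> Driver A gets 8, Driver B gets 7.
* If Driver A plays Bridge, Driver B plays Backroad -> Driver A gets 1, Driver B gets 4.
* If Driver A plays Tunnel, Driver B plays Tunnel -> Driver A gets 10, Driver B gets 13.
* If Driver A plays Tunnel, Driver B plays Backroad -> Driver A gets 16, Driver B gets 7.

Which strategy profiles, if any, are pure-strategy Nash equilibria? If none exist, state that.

Mark each player's best response to every combination of opponents' strategies; a profile where every player is best-responding is a pure Nash equilibrium.
Driver A against Tunnel: payoffs 8, 10 → best response Tunnel.
Driver A against Backroad: payoffs 1, 16 → best response Tunnel.
Driver B against Bridge: payoffs 7, 4 → best response Tunnel.
Driver B against Tunnel: payoffs 13, 7 → best response Tunnel.
Mutual best responses: (Tunnel, Tunnel).

The unique pure-strategy Nash equilibrium is (Tunnel, Tunnel).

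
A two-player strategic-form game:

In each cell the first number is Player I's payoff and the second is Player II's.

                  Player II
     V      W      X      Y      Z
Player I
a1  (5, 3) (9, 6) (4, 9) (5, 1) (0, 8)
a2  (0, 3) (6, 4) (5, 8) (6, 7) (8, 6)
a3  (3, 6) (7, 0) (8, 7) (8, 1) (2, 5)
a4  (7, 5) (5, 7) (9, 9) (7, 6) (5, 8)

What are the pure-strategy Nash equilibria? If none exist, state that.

Pure NE: (a4, X)

Player I against V: payoffs 5, 0, 3, 7 → best response a4.
Player I against W: payoffs 9, 6, 7, 5 → best response a1.
Player I against X: payoffs 4, 5, 8, 9 → best response a4.
Player I against Y: payoffs 5, 6, 8, 7 → best response a3.
Player I against Z: payoffs 0, 8, 2, 5 → best response a2.
Player II against a1: payoffs 3, 6, 9, 1, 8 → best response X.
Player II against a2: payoffs 3, 4, 8, 7, 6 → best response X.
Player II against a3: payoffs 6, 0, 7, 1, 5 → best response X.
Player II against a4: payoffs 5, 7, 9, 6, 8 → best response X.
Mutual best responses: (a4, X).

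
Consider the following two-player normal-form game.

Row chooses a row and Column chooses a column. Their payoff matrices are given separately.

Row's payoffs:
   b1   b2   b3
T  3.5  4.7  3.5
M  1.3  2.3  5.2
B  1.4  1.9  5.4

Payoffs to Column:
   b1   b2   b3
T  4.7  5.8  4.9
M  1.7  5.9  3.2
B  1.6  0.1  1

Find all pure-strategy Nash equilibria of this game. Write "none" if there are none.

The unique pure-strategy Nash equilibrium is (T, b2).

For each player, find the best response to each opponent profile; mutual best responses are the pure NE.
Row against b1: payoffs 3.5, 1.3, 1.4 → best response T.
Row against b2: payoffs 4.7, 2.3, 1.9 → best response T.
Row against b3: payoffs 3.5, 5.2, 5.4 → best response B.
Column against T: payoffs 4.7, 5.8, 4.9 → best response b2.
Column against M: payoffs 1.7, 5.9, 3.2 → best response b2.
Column against B: payoffs 1.6, 0.1, 1 → best response b1.
Mutual best responses: (T, b2).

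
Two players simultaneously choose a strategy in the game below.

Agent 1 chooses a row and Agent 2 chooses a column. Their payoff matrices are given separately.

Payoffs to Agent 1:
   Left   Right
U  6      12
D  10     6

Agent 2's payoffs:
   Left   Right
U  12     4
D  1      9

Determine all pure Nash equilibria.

For each strategy profile, look for a profitable unilateral deviation.
(U, Left): Agent 1 can switch to D (6 → 10). Not NE.
(U, Right): Agent 2 can switch to Left (4 → 12). Not NE.
(D, Left): Agent 2 can switch to Right (1 → 9). Not NE.
(D, Right): Agent 1 can switch to U (6 → 12). Not NE.

No pure-strategy Nash equilibrium.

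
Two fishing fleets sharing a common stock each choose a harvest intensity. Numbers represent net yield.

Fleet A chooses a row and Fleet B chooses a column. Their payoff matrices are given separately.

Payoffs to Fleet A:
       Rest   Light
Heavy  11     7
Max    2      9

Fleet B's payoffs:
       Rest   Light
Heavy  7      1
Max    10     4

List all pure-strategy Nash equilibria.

Mark each player's best response to every combination of opponents' strategies; a profile where every player is best-responding is a pure Nash equilibrium.
Fleet A against Rest: payoffs 11, 2 → best response Heavy.
Fleet A against Light: payoffs 7, 9 → best response Max.
Fleet B against Heavy: payoffs 7, 1 → best response Rest.
Fleet B against Max: payoffs 10, 4 → best response Rest.
Mutual best responses: (Heavy, Rest).

(Heavy, Rest)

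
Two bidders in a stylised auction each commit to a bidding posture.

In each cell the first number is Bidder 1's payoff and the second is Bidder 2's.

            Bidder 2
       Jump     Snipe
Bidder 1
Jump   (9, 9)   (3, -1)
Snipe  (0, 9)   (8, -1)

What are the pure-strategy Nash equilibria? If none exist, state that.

The unique pure-strategy Nash equilibrium is (Jump, Jump).

Check each profile: it is a Nash equilibrium iff no player can strictly gain by switching unilaterally.
(Jump, Jump): Bidder 1 gets 9, best alternative 0; Bidder 2 gets 9, best alternative -1. No profitable deviation — NE.
(Jump, Snipe): Bidder 1 can switch to Snipe (3 → 8). Not NE.
(Snipe, Jump): Bidder 1 can switch to Jump (0 → 9). Not NE.
(Snipe, Snipe): Bidder 2 can switch to Jump (-1 → 9). Not NE.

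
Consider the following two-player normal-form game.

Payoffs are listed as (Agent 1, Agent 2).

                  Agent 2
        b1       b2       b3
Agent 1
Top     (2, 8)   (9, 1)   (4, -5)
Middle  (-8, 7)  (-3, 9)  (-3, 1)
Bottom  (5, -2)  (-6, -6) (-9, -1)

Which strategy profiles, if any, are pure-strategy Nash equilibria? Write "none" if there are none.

(Top, b1): Agent 1 can switch to Bottom (2 → 5). Not NE.
(Top, b2): Agent 2 can switch to b1 (1 → 8). Not NE.
(Top, b3): Agent 2 can switch to b1 (-5 → 8). Not NE.
(Middle, b1): Agent 1 can switch to Top (-8 → 2). Not NE.
(Middle, b2): Agent 1 can switch to Top (-3 → 9). Not NE.
(Middle, b3): Agent 1 can switch to Top (-3 → 4). Not NE.
(The remaining 3 profiles each have a profitable deviation by the same check.)

There is no pure-strategy Nash equilibrium.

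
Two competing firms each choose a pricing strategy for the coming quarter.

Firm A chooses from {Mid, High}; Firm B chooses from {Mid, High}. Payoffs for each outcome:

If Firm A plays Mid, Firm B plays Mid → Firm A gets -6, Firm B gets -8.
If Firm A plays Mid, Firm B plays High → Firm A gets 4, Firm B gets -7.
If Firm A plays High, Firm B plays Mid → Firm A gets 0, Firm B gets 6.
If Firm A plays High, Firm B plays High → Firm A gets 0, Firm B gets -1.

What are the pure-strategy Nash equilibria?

(Mid, Mid): Firm A can switch to High (-6 → 0). Not NE.
(Mid, High): Firm A gets 4, best alternative 0; Firm B gets -7, best alternative -8. No profitable deviation — NE.
(High, Mid): Firm A gets 0, best alternative -6; Firm B gets 6, best alternative -1. No profitable deviation — NE.
(High, High): Firm A can switch to Mid (0 → 4). Not NE.

The pure Nash equilibria are (Mid, High); (High, Mid).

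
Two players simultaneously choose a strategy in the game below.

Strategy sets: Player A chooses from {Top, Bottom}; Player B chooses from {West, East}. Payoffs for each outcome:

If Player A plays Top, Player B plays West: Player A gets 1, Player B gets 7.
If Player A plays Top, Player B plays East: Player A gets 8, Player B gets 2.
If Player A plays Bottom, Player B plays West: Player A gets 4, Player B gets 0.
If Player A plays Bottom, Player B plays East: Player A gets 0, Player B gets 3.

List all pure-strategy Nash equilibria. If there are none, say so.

Mark each player's best response to every combination of opponents' strategies; a profile where every player is best-responding is a pure Nash equilibrium.
Player A against West: payoffs 1, 4 → best response Bottom.
Player A against East: payoffs 8, 0 → best response Top.
Player B against Top: payoffs 7, 2 → best response West.
Player B against Bottom: payoffs 0, 3 → best response East.
No profile is a mutual best response for all players.

There is no pure-strategy Nash equilibrium.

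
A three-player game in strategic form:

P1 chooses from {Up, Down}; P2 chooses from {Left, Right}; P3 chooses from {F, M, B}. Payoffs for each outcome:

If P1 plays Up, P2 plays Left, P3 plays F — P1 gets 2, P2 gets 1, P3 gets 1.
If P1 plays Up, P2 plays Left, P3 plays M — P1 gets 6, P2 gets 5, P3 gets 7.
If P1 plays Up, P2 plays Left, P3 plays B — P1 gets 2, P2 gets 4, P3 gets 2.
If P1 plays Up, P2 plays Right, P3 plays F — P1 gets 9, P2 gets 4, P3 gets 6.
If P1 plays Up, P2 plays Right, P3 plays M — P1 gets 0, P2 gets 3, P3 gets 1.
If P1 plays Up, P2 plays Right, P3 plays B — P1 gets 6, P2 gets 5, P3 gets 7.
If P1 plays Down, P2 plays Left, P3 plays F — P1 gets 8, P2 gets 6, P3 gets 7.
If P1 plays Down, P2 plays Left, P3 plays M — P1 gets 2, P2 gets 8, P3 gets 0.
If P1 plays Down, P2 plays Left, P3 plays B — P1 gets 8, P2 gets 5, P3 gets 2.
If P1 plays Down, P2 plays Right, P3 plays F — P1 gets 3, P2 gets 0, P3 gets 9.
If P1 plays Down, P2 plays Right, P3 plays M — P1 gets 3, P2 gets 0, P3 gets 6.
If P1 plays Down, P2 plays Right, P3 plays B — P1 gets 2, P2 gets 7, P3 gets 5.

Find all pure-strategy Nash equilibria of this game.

Pure-strategy Nash equilibria: (Up, Left, M), (Up, Right, B), (Down, Left, F)

P1 against (Left, F): payoffs 2, 8 → best response Down.
P1 against (Left, M): payoffs 6, 2 → best response Up.
P1 against (Left, B): payoffs 2, 8 → best response Down.
P1 against (Right, F): payoffs 9, 3 → best response Up.
P1 against (Right, M): payoffs 0, 3 → best response Down.
P1 against (Right, B): payoffs 6, 2 → best response Up.
P2 against (Up, F): payoffs 1, 4 → best response Right.
P2 against (Up, M): payoffs 5, 3 → best response Left.
P2 against (Up, B): payoffs 4, 5 → best response Right.
P2 against (Down, F): payoffs 6, 0 → best response Left.
P2 against (Down, M): payoffs 8, 0 → best response Left.
P2 against (Down, B): payoffs 5, 7 → best response Right.
P3 against (Up, Left): payoffs 1, 7, 2 → best response M.
P3 against (Up, Right): payoffs 6, 1, 7 → best response B.
P3 against (Down, Left): payoffs 7, 0, 2 → best response F.
P3 against (Down, Right): payoffs 9, 6, 5 → best response F.
Mutual best responses: (Up, Left, M); (Up, Right, B); (Down, Left, F).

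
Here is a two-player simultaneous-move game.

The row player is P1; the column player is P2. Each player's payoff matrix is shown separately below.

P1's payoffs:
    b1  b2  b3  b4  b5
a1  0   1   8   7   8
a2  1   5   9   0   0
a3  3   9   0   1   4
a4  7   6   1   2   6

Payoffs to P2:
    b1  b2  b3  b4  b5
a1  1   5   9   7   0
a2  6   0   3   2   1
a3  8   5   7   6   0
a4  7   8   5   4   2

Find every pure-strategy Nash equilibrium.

P1 against b1: payoffs 0, 1, 3, 7 → best response a4.
P1 against b2: payoffs 1, 5, 9, 6 → best response a3.
P1 against b3: payoffs 8, 9, 0, 1 → best response a2.
P1 against b4: payoffs 7, 0, 1, 2 → best response a1.
P1 against b5: payoffs 8, 0, 4, 6 → best response a1.
P2 against a1: payoffs 1, 5, 9, 7, 0 → best response b3.
P2 against a2: payoffs 6, 0, 3, 2, 1 → best response b1.
P2 against a3: payoffs 8, 5, 7, 6, 0 → best response b1.
P2 against a4: payoffs 7, 8, 5, 4, 2 → best response b2.
No profile is a mutual best response for all players.

No pure-strategy Nash equilibrium.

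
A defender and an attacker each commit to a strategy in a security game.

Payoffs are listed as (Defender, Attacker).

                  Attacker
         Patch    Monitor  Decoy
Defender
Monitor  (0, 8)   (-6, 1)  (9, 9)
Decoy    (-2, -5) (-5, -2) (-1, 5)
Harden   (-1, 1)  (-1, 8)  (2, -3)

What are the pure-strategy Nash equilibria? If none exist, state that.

(Monitor, Decoy); (Harden, Monitor)

(Monitor, Patch): Attacker can switch to Decoy (8 → 9). Not NE.
(Monitor, Monitor): Defender can switch to Decoy (-6 → -5). Not NE.
(Monitor, Decoy): Defender gets 9, best alternative 2; Attacker gets 9, best alternative 8. No profitable deviation — NE.
(Decoy, Patch): Defender can switch to Monitor (-2 → 0). Not NE.
(Decoy, Monitor): Defender can switch to Harden (-5 → -1). Not NE.
(Decoy, Decoy): Defender can switch to Monitor (-1 → 9). Not NE.
(Harden, Patch): Defender can switch to Monitor (-1 → 0). Not NE.
(Harden, Monitor): Defender gets -1, best alternative -5; Attacker gets 8, best alternative 1. No profitable deviation — NE.
(The remaining 1 profile has a profitable deviation by the same check.)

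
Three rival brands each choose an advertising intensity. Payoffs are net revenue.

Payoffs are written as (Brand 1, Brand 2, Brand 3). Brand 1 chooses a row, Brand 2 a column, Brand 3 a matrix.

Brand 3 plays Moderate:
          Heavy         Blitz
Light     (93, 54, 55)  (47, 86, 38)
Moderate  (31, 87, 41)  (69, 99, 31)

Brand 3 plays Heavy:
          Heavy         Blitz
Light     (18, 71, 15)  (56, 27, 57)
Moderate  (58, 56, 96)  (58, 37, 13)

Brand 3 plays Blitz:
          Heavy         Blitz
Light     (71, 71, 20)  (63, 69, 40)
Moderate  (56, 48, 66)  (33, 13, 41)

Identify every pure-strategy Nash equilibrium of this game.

Mark each player's best response to every combination of opponents' strategies; a profile where every player is best-responding is a pure Nash equilibrium.
Brand 1 against (Heavy, Moderate): payoffs 93, 31 → best response Light.
Brand 1 against (Heavy, Heavy): payoffs 18, 58 → best response Moderate.
Brand 1 against (Heavy, Blitz): payoffs 71, 56 → best response Light.
Brand 1 against (Blitz, Moderate): payoffs 47, 69 → best response Moderate.
Brand 1 against (Blitz, Heavy): payoffs 56, 58 → best response Moderate.
Brand 1 against (Blitz, Blitz): payoffs 63, 33 → best response Light.
Brand 2 against (Light, Moderate): payoffs 54, 86 → best response Blitz.
Brand 2 against (Light, Heavy): payoffs 71, 27 → best response Heavy.
Brand 2 against (Light, Blitz): payoffs 71, 69 → best response Heavy.
Brand 2 against (Moderate, Moderate): payoffs 87, 99 → best response Blitz.
Brand 2 against (Moderate, Heavy): payoffs 56, 37 → best response Heavy.
Brand 2 against (Moderate, Blitz): payoffs 48, 13 → best response Heavy.
Brand 3 against (Light, Heavy): payoffs 55, 15, 20 → best response Moderate.
Brand 3 against (Light, Blitz): payoffs 38, 57, 40 → best response Heavy.
Brand 3 against (Moderate, Heavy): payoffs 41, 96, 66 → best response Heavy.
Brand 3 against (Moderate, Blitz): payoffs 31, 13, 41 → best response Blitz.
Mutual best responses: (Moderate, Heavy, Heavy).

The unique pure-strategy Nash equilibrium is (Moderate, Heavy, Heavy).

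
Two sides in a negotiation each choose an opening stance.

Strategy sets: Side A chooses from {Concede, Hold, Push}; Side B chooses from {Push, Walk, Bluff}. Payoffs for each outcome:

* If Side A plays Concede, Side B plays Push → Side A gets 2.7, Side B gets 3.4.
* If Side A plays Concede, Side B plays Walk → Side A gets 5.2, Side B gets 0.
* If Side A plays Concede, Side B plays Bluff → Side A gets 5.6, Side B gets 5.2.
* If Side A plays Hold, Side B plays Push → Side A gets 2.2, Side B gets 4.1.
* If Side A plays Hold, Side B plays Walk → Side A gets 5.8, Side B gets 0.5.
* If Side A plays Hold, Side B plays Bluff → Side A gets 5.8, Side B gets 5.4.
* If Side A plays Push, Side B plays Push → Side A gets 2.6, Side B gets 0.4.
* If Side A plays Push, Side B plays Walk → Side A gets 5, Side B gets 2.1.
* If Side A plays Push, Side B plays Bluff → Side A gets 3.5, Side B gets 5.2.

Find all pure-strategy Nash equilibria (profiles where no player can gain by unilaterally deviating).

Pure NE: (Hold, Bluff)

Side A against Push: payoffs 2.7, 2.2, 2.6 → best response Concede.
Side A against Walk: payoffs 5.2, 5.8, 5 → best response Hold.
Side A against Bluff: payoffs 5.6, 5.8, 3.5 → best response Hold.
Side B against Concede: payoffs 3.4, 0, 5.2 → best response Bluff.
Side B against Hold: payoffs 4.1, 0.5, 5.4 → best response Bluff.
Side B against Push: payoffs 0.4, 2.1, 5.2 → best response Bluff.
Mutual best responses: (Hold, Bluff).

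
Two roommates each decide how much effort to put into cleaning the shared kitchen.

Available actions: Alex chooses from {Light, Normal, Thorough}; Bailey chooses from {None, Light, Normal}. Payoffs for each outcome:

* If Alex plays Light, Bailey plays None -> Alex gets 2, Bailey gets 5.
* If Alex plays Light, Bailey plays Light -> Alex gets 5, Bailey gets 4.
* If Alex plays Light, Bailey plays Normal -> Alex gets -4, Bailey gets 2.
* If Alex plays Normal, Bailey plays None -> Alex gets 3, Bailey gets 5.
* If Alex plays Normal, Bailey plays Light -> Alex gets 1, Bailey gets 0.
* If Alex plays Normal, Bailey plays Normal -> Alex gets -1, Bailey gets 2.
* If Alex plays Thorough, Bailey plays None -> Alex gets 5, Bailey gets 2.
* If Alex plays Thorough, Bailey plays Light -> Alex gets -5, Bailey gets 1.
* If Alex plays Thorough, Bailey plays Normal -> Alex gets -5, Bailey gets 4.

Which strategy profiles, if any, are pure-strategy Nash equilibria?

Alex against None: payoffs 2, 3, 5 → best response Thorough.
Alex against Light: payoffs 5, 1, -5 → best response Light.
Alex against Normal: payoffs -4, -1, -5 → best response Normal.
Bailey against Light: payoffs 5, 4, 2 → best response None.
Bailey against Normal: payoffs 5, 0, 2 → best response None.
Bailey against Thorough: payoffs 2, 1, 4 → best response Normal.
No profile is a mutual best response for all players.

none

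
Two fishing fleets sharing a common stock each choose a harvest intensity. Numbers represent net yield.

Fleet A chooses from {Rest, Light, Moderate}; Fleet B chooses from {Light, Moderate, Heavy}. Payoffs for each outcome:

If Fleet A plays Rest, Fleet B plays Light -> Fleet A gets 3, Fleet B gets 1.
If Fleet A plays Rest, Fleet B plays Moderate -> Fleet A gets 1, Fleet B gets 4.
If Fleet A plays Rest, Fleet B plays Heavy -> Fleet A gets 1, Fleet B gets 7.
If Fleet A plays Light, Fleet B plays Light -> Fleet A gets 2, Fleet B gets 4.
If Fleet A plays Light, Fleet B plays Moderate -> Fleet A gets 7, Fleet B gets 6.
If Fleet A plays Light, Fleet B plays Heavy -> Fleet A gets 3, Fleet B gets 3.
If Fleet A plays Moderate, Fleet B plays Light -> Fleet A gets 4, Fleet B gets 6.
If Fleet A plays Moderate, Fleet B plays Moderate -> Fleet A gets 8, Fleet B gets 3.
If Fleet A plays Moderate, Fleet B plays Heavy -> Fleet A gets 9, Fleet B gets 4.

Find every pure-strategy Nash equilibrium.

The unique pure-strategy Nash equilibrium is (Moderate, Light).

Mark each player's best response to every combination of opponents' strategies; a profile where every player is best-responding is a pure Nash equilibrium.
Fleet A against Light: payoffs 3, 2, 4 → best response Moderate.
Fleet A against Moderate: payoffs 1, 7, 8 → best response Moderate.
Fleet A against Heavy: payoffs 1, 3, 9 → best response Moderate.
Fleet B against Rest: payoffs 1, 4, 7 → best response Heavy.
Fleet B against Light: payoffs 4, 6, 3 → best response Moderate.
Fleet B against Moderate: payoffs 6, 3, 4 → best response Light.
Mutual best responses: (Moderate, Light).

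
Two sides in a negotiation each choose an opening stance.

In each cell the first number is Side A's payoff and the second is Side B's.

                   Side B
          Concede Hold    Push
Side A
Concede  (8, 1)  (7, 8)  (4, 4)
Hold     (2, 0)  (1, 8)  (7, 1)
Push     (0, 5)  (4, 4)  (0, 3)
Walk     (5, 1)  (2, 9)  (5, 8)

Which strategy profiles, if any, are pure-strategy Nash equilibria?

Pure NE: (Concede, Hold)

(Concede, Concede): Side B can switch to Hold (1 → 8). Not NE.
(Concede, Hold): Side A gets 7, best alternative 4; Side B gets 8, best alternative 4. No profitable deviation — NE.
(Concede, Push): Side A can switch to Hold (4 → 7). Not NE.
(Hold, Concede): Side A can switch to Concede (2 → 8). Not NE.
(Hold, Hold): Side A can switch to Concede (1 → 7). Not NE.
(Hold, Push): Side B can switch to Hold (1 → 8). Not NE.
(Push, Concede): Side A can switch to Concede (0 → 8). Not NE.
(Push, Hold): Side A can switch to Concede (4 → 7). Not NE.
(Push, Push): Side A can switch to Concede (0 → 4). Not NE.
(Walk, Concede): Side A can switch to Concede (5 → 8). Not NE.
(Walk, Hold): Side A can switch to Concede (2 → 7). Not NE.
(Walk, Push): Side A can switch to Hold (5 → 7). Not NE.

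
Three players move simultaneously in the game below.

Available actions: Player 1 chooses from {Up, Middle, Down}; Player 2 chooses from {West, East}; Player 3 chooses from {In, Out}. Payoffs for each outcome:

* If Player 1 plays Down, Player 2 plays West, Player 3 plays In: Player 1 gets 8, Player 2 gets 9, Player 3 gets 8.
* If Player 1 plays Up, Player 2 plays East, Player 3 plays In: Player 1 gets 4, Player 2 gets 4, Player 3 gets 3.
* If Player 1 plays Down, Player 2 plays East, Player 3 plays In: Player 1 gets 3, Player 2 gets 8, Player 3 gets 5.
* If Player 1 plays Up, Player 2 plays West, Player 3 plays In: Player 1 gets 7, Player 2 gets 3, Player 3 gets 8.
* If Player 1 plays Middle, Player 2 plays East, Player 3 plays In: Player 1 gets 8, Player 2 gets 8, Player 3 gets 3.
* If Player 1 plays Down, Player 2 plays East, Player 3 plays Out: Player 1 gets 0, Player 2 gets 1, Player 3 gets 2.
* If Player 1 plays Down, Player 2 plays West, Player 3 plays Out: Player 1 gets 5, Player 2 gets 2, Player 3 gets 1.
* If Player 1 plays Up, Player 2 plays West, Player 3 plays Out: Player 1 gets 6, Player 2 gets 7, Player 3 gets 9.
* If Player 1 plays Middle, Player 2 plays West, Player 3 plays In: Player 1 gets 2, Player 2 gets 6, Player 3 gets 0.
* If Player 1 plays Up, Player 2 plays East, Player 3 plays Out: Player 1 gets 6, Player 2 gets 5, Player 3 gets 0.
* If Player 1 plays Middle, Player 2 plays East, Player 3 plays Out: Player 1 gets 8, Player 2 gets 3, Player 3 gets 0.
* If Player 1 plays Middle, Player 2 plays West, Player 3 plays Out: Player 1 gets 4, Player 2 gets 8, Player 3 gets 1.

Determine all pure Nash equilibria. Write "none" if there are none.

The pure Nash equilibria are (Up, West, Out), (Middle, East, In), (Down, West, In).

(Up, West, In): Player 1 can switch to Down (7 → 8). Not NE.
(Up, West, Out): Player 1 gets 6, best alternative 5; Player 2 gets 7, best alternative 5; Player 3 gets 9, best alternative 8. No profitable deviation — NE.
(Up, East, In): Player 1 can switch to Middle (4 → 8). Not NE.
(Up, East, Out): Player 1 can switch to Middle (6 → 8). Not NE.
(Middle, West, In): Player 1 can switch to Up (2 → 7). Not NE.
(Middle, West, Out): Player 1 can switch to Up (4 → 6). Not NE.
(Middle, East, In): Player 1 gets 8, best alternative 4; Player 2 gets 8, best alternative 6; Player 3 gets 3, best alternative 0. No profitable deviation — NE.
(Middle, East, Out): Player 2 can switch to West (3 → 8). Not NE.
(Down, West, In): Player 1 gets 8, best alternative 7; Player 2 gets 9, best alternative 8; Player 3 gets 8, best alternative 1. No profitable deviation — NE.
(The remaining 3 profiles each have a profitable deviation by the same check.)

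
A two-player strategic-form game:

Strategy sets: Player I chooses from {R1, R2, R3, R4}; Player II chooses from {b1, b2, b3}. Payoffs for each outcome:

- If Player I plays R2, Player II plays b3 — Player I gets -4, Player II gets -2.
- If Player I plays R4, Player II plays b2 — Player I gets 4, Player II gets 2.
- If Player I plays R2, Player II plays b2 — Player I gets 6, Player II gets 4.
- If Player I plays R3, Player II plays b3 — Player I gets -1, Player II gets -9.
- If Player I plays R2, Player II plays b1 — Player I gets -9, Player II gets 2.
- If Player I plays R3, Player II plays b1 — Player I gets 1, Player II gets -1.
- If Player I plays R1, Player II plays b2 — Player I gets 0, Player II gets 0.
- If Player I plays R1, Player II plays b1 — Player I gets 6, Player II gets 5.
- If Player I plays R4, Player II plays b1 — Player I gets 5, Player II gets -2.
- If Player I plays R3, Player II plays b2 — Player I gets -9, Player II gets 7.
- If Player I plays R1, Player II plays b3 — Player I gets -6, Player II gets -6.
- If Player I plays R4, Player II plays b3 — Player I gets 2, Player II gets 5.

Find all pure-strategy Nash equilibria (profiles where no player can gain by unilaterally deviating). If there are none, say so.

Player I against b1: payoffs 6, -9, 1, 5 → best response R1.
Player I against b2: payoffs 0, 6, -9, 4 → best response R2.
Player I against b3: payoffs -6, -4, -1, 2 → best response R4.
Player II against R1: payoffs 5, 0, -6 → best response b1.
Player II against R2: payoffs 2, 4, -2 → best response b2.
Player II against R3: payoffs -1, 7, -9 → best response b2.
Player II against R4: payoffs -2, 2, 5 → best response b3.
Mutual best responses: (R1, b1); (R2, b2); (R4, b3).

(R1, b1); (R2, b2); (R4, b3)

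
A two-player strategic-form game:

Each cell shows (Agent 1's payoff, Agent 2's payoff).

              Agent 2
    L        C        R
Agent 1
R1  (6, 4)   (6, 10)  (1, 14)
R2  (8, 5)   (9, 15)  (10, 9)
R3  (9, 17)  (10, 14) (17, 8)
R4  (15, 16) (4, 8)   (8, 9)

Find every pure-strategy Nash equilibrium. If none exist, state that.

The unique pure-strategy Nash equilibrium is (R4, L).

Check each profile: it is a Nash equilibrium iff no player can strictly gain by switching unilaterally.
(R1, L): Agent 1 can switch to R2 (6 → 8). Not NE.
(R1, C): Agent 1 can switch to R2 (6 → 9). Not NE.
(R1, R): Agent 1 can switch to R2 (1 → 10). Not NE.
(R2, L): Agent 1 can switch to R3 (8 → 9). Not NE.
(R2, C): Agent 1 can switch to R3 (9 → 10). Not NE.
(R2, R): Agent 1 can switch to R3 (10 → 17). Not NE.
(R4, L): Agent 1 gets 15, best alternative 9; Agent 2 gets 16, best alternative 9. No profitable deviation — NE.
(The remaining 5 profiles each have a profitable deviation by the same check.)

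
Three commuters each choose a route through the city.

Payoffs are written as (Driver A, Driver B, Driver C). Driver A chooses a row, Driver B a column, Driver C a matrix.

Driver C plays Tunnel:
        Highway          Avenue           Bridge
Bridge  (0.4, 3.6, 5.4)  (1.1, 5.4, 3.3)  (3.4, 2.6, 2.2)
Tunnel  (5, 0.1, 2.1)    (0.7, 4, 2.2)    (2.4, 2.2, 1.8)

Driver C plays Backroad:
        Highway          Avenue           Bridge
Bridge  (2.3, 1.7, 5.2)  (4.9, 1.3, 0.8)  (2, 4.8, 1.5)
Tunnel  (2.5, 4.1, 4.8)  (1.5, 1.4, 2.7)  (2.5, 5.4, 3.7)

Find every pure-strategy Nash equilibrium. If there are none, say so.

The pure Nash equilibria are (Bridge, Avenue, Tunnel) and (Tunnel, Bridge, Backroad).

Check each profile: it is a Nash equilibrium iff no player can strictly gain by switching unilaterally.
(Bridge, Highway, Tunnel): Driver A can switch to Tunnel (0.4 → 5). Not NE.
(Bridge, Highway, Backroad): Driver A can switch to Tunnel (2.3 → 2.5). Not NE.
(Bridge, Avenue, Tunnel): Driver A gets 1.1, best alternative 0.7; Driver B gets 5.4, best alternative 3.6; Driver C gets 3.3, best alternative 0.8. No profitable deviation — NE.
(Bridge, Avenue, Backroad): Driver B can switch to Highway (1.3 → 1.7). Not NE.
(Bridge, Bridge, Tunnel): Driver B can switch to Highway (2.6 → 3.6). Not NE.
(Bridge, Bridge, Backroad): Driver A can switch to Tunnel (2 → 2.5). Not NE.
(Tunnel, Highway, Tunnel): Driver B can switch to Avenue (0.1 → 4). Not NE.
(Tunnel, Bridge, Backroad): Driver A gets 2.5, best alternative 2; Driver B gets 5.4, best alternative 4.1; Driver C gets 3.7, best alternative 1.8. No profitable deviation — NE.
(The remaining 4 profiles each have a profitable deviation by the same check.)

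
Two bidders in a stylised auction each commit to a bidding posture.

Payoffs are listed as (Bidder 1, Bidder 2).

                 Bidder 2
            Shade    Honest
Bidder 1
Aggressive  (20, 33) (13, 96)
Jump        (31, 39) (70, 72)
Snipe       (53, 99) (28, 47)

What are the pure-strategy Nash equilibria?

Bidder 1 against Shade: payoffs 20, 31, 53 → best response Snipe.
Bidder 1 against Honest: payoffs 13, 70, 28 → best response Jump.
Bidder 2 against Aggressive: payoffs 33, 96 → best response Honest.
Bidder 2 against Jump: payoffs 39, 72 → best response Honest.
Bidder 2 against Snipe: payoffs 99, 47 → best response Shade.
Mutual best responses: (Jump, Honest); (Snipe, Shade).

Pure-strategy Nash equilibria: (Jump, Honest), (Snipe, Shade)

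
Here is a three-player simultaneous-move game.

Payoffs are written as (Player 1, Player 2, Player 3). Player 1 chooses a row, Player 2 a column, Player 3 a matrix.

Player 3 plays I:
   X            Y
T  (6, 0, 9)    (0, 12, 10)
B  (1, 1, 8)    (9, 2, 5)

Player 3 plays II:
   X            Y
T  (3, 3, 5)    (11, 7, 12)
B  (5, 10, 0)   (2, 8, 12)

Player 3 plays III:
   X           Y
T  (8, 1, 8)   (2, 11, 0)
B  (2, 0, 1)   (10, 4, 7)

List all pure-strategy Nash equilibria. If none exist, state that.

Pure NE: (T, Y, II)

Player 1 against (X, I): payoffs 6, 1 → best response T.
Player 1 against (X, II): payoffs 3, 5 → best response B.
Player 1 against (X, III): payoffs 8, 2 → best response T.
Player 1 against (Y, I): payoffs 0, 9 → best response B.
Player 1 against (Y, II): payoffs 11, 2 → best response T.
Player 1 against (Y, III): payoffs 2, 10 → best response B.
Player 2 against (T, I): payoffs 0, 12 → best response Y.
Player 2 against (T, II): payoffs 3, 7 → best response Y.
Player 2 against (T, III): payoffs 1, 11 → best response Y.
Player 2 against (B, I): payoffs 1, 2 → best response Y.
Player 2 against (B, II): payoffs 10, 8 → best response X.
Player 2 against (B, III): payoffs 0, 4 → best response Y.
Player 3 against (T, X): payoffs 9, 5, 8 → best response I.
Player 3 against (T, Y): payoffs 10, 12, 0 → best response II.
Player 3 against (B, X): payoffs 8, 0, 1 → best response I.
Player 3 against (B, Y): payoffs 5, 12, 7 → best response II.
Mutual best responses: (T, Y, II).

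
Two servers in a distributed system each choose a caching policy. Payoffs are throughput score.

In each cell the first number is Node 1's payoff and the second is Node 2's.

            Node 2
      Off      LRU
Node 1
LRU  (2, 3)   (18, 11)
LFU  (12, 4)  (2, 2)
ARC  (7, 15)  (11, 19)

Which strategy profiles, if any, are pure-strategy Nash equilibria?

The pure Nash equilibria are (LRU, LRU) and (LFU, Off).

(LRU, Off): Node 1 can switch to LFU (2 → 12). Not NE.
(LRU, LRU): Node 1 gets 18, best alternative 11; Node 2 gets 11, best alternative 3. No profitable deviation — NE.
(LFU, Off): Node 1 gets 12, best alternative 7; Node 2 gets 4, best alternative 2. No profitable deviation — NE.
(LFU, LRU): Node 1 can switch to LRU (2 → 18). Not NE.
(ARC, Off): Node 1 can switch to LFU (7 → 12). Not NE.
(ARC, LRU): Node 1 can switch to LRU (11 → 18). Not NE.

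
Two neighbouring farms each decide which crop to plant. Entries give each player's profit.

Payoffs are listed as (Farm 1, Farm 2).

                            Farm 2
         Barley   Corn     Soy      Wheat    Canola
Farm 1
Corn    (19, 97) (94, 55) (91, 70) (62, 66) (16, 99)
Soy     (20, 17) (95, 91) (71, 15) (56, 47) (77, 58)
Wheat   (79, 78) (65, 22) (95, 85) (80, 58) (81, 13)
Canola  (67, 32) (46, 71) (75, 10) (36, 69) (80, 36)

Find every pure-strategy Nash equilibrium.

(Corn, Barley): Farm 1 can switch to Soy (19 → 20). Not NE.
(Corn, Corn): Farm 1 can switch to Soy (94 → 95). Not NE.
(Corn, Soy): Farm 1 can switch to Wheat (91 → 95). Not NE.
(Corn, Wheat): Farm 1 can switch to Wheat (62 → 80). Not NE.
(Corn, Canola): Farm 1 can switch to Soy (16 → 77). Not NE.
(Soy, Barley): Farm 1 can switch to Wheat (20 → 79). Not NE.
(Soy, Corn): Farm 1 gets 95, best alternative 94; Farm 2 gets 91, best alternative 58. No profitable deviation — NE.
(Soy, Soy): Farm 1 can switch to Corn (71 → 91). Not NE.
(Soy, Wheat): Farm 1 can switch to Corn (56 → 62). Not NE.
(Wheat, Soy): Farm 1 gets 95, best alternative 91; Farm 2 gets 85, best alternative 78. No profitable deviation — NE.
(The remaining 10 profiles each have a profitable deviation by the same check.)

The pure Nash equilibria are (Soy, Corn); (Wheat, Soy).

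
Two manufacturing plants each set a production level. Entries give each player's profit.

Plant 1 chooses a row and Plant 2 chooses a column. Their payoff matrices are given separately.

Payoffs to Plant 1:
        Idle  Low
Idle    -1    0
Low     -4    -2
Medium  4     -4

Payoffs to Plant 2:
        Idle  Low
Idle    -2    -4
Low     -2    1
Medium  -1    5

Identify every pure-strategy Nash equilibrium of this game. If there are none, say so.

Plant 1 against Idle: payoffs -1, -4, 4 → best response Medium.
Plant 1 against Low: payoffs 0, -2, -4 → best response Idle.
Plant 2 against Idle: payoffs -2, -4 → best response Idle.
Plant 2 against Low: payoffs -2, 1 → best response Low.
Plant 2 against Medium: payoffs -1, 5 → best response Low.
No profile is a mutual best response for all players.

There is no pure-strategy Nash equilibrium.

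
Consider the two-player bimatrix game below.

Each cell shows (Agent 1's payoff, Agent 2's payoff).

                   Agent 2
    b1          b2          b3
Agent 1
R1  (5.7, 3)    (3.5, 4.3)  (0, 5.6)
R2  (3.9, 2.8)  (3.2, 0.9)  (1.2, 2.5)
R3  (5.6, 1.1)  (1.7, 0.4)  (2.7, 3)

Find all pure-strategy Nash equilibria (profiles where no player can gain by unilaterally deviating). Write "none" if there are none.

(R3, b3)

(R1, b1): Agent 2 can switch to b2 (3 → 4.3). Not NE.
(R1, b2): Agent 2 can switch to b3 (4.3 → 5.6). Not NE.
(R1, b3): Agent 1 can switch to R2 (0 → 1.2). Not NE.
(R2, b1): Agent 1 can switch to R1 (3.9 → 5.7). Not NE.
(R2, b2): Agent 1 can switch to R1 (3.2 → 3.5). Not NE.
(R2, b3): Agent 1 can switch to R3 (1.2 → 2.7). Not NE.
(R3, b1): Agent 1 can switch to R1 (5.6 → 5.7). Not NE.
(R3, b2): Agent 1 can switch to R1 (1.7 → 3.5). Not NE.
(R3, b3): Agent 1 gets 2.7, best alternative 1.2; Agent 2 gets 3, best alternative 1.1. No profitable deviation — NE.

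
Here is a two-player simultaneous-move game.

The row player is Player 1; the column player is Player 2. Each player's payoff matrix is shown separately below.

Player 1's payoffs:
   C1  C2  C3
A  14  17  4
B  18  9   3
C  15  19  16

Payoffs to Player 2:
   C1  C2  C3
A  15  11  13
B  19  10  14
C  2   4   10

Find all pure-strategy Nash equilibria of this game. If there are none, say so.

Player 1 against C1: payoffs 14, 18, 15 → best response B.
Player 1 against C2: payoffs 17, 9, 19 → best response C.
Player 1 against C3: payoffs 4, 3, 16 → best response C.
Player 2 against A: payoffs 15, 11, 13 → best response C1.
Player 2 against B: payoffs 19, 10, 14 → best response C1.
Player 2 against C: payoffs 2, 4, 10 → best response C3.
Mutual best responses: (B, C1); (C, C3).

Pure-strategy Nash equilibria: (B, C1); (C, C3)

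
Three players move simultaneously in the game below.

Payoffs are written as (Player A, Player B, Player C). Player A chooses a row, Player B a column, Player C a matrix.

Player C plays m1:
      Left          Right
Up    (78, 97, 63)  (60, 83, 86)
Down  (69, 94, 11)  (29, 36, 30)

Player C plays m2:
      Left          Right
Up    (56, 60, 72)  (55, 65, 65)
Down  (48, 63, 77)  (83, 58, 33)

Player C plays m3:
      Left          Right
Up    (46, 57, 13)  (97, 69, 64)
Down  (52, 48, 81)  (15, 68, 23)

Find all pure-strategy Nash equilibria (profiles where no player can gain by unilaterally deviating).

This game has no pure Nash equilibrium.

(Up, Left, m1): Player C can switch to m2 (63 → 72). Not NE.
(Up, Left, m2): Player B can switch to Right (60 → 65). Not NE.
(Up, Left, m3): Player A can switch to Down (46 → 52). Not NE.
(Up, Right, m1): Player B can switch to Left (83 → 97). Not NE.
(Up, Right, m2): Player A can switch to Down (55 → 83). Not NE.
(Up, Right, m3): Player C can switch to m1 (64 → 86). Not NE.
(Down, Left, m1): Player A can switch to Up (69 → 78). Not NE.
(Down, Left, m2): Player A can switch to Up (48 → 56). Not NE.
(Down, Left, m3): Player B can switch to Right (48 → 68). Not NE.
(Down, Right, m1): Player A can switch to Up (29 → 60). Not NE.
(Down, Right, m2): Player B can switch to Left (58 → 63). Not NE.
(Down, Right, m3): Player A can switch to Up (15 → 97). Not NE.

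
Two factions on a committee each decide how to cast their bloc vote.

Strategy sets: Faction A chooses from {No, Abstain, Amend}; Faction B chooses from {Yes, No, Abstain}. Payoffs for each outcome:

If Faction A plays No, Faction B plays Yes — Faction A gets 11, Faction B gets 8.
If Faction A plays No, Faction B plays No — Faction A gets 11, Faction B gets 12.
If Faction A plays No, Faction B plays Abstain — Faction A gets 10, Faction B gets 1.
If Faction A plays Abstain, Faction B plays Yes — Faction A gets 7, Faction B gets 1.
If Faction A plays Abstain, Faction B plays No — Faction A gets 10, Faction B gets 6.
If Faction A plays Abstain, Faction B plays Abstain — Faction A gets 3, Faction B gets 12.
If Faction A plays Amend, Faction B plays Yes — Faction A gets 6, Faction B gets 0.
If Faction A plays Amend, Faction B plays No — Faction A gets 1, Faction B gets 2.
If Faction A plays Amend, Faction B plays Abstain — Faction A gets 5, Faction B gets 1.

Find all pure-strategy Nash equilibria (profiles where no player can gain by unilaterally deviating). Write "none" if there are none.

For each strategy profile, look for a profitable unilateral deviation.
(No, Yes): Faction B can switch to No (8 → 12). Not NE.
(No, No): Faction A gets 11, best alternative 10; Faction B gets 12, best alternative 8. No profitable deviation — NE.
(No, Abstain): Faction B can switch to Yes (1 → 8). Not NE.
(Abstain, Yes): Faction A can switch to No (7 → 11). Not NE.
(Abstain, No): Faction A can switch to No (10 → 11). Not NE.
(Abstain, Abstain): Faction A can switch to No (3 → 10). Not NE.
(Amend, Yes): Faction A can switch to No (6 → 11). Not NE.
(Amend, No): Faction A can switch to No (1 → 11). Not NE.
(Amend, Abstain): Faction A can switch to No (5 → 10). Not NE.

Pure NE: (No, No)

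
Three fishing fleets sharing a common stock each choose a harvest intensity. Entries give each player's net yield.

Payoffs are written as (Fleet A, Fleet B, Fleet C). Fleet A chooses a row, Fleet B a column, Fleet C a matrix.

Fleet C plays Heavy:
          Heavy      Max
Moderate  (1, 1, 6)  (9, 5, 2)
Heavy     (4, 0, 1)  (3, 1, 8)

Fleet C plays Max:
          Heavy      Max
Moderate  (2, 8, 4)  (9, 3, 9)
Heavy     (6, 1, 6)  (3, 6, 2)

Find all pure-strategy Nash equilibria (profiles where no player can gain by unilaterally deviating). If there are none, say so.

none

Check each profile: it is a Nash equilibrium iff no player can strictly gain by switching unilaterally.
(Moderate, Heavy, Heavy): Fleet A can switch to Heavy (1 → 4). Not NE.
(Moderate, Heavy, Max): Fleet A can switch to Heavy (2 → 6). Not NE.
(Moderate, Max, Heavy): Fleet C can switch to Max (2 → 9). Not NE.
(Moderate, Max, Max): Fleet B can switch to Heavy (3 → 8). Not NE.
(Heavy, Heavy, Heavy): Fleet B can switch to Max (0 → 1). Not NE.
(Heavy, Heavy, Max): Fleet B can switch to Max (1 → 6). Not NE.
(Heavy, Max, Heavy): Fleet A can switch to Moderate (3 → 9). Not NE.
(Heavy, Max, Max): Fleet A can switch to Moderate (3 → 9). Not NE.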